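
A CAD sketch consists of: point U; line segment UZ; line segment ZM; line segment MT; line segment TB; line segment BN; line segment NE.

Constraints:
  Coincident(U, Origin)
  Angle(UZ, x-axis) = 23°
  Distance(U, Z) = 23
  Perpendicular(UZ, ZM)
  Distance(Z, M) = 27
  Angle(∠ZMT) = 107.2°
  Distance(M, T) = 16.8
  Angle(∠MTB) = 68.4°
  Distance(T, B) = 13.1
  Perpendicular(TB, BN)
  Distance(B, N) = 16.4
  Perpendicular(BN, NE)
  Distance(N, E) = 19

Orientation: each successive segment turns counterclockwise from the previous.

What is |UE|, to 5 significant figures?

45.295

U is at the origin; UZ runs at 23.0° with length 23.0, so Z = (21.172, 8.9868). UZ ⟂ ZM, so ZM runs at 113.00°; with |ZM| = 27.0, M = (10.622, 33.840). ∠ZMT = 107.2° gives MT at -174.20° from the x-axis; with |MT| = 16.8, T = (-6.0921, 32.143). ∠MTB = 68.4° gives TB at -62.600° from the x-axis; with |TB| = 13.1, B = (-0.063508, 20.512). The perpendicularity gives BN at right angles to TB, so BN runs at 27.400°; with |BN| = 16.4, N = (14.497, 28.060). BN is perpendicular to NE, so NE runs at 117.40°; with |NE| = 19.0, E = (5.7529, 44.928). Then |UE| = |E − U| = 45.295.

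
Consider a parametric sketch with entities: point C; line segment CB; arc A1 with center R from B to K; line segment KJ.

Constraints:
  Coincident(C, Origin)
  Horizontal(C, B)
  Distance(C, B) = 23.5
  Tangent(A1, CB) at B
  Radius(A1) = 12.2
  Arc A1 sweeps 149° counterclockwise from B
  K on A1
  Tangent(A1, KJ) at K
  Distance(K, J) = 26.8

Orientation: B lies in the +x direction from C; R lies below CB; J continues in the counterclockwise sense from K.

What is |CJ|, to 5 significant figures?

54.263

C is at the origin; C and B share the same y with |CB| = 23.5 and B on the +x side, so B = (23.500, 0.0000). Since A1 is tangent to CB there, RB ⟂ CB, so R = B + (0, -12.2) = (23.500, -12.200). On A1, B sits at bearing 90° from R; a 149° counterclockwise sweep puts K at bearing 239°, so K = R + 12.2·(cos 239°, sin 239°) = (17.217, -22.657). Since A1 is tangent to KJ there, RK ⟂ KJ, so KJ runs along (−sin 239°, cos 239°); with |KJ| = 26.8, J = (40.189, -36.460). Then |CJ| = |J − C| = 54.263.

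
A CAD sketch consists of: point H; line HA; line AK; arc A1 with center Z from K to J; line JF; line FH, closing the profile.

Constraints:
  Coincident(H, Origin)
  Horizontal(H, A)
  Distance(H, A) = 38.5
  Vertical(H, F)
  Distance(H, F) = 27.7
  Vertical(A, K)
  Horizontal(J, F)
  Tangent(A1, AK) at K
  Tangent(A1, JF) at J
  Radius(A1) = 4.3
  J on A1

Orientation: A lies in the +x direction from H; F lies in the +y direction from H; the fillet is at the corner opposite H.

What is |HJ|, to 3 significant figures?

44.0

H is at the origin; HA is horizontal with |HA| = 38.5 and A on the +x side, so A = (38.5, 0.00). H and F share the same x with |HF| = 27.7 and F on the +y side, so F = (0.00, 27.7). The virtual corner opposite H is at (38.5, 27.7). Tangency of A1 to AK means the radius ZK is perpendicular to AK and the tangent condition forces ZJ to be normal to JF, with radius 4.3, so the center Z sits 4.3 in from both sides at Z = (34.2, 23.4). That places the tangent points at K = (38.5, 23.4) on AK and J = (34.2, 27.7) on JF. Then |HJ| = |J − H| = 44.0.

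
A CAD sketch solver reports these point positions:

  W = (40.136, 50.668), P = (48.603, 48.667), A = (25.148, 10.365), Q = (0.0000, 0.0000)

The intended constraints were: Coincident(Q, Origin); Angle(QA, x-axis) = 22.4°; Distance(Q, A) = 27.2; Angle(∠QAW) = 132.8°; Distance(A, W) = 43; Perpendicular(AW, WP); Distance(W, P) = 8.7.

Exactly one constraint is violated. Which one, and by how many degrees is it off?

Perpendicular(AW, WP) — off by 7.10°.

Q = (0.00, 0.00) ✓; QA at 22.40° ✓; |QA| = 27.20 ✓; ∠QAW = 132.8° ✓; |AW| = 43.00 ✓; ∠(AW, WP) = 82.90° ✗; |WP| = 8.700 ✓.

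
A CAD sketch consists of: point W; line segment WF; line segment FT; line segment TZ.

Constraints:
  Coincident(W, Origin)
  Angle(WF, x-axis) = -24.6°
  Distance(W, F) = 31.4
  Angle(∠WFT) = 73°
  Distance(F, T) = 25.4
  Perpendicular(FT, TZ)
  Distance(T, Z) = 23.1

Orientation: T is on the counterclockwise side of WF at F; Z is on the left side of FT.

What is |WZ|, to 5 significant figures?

17.637

W is at the origin; WF runs at -24.6° with length 31.4, so F = 31.4·(cos -24.6°, sin -24.6°) = (28.550, -13.071). ∠WFT = 73.0°, so FT runs at -24.6° + (180° − 73.0°) = 82.400° from the x-axis; with |FT| = 25.4, T = F + 25.4·(cos 82.400°, sin 82.400°) = (31.909, 12.106). The perpendicularity gives TZ at right angles to FT; with |TZ| = 23.1 on the left of FT, Z = T + 23.1·(-0.99122, 0.13226) = (9.0122, 15.161). Then |WZ| = |Z − W| = 17.637.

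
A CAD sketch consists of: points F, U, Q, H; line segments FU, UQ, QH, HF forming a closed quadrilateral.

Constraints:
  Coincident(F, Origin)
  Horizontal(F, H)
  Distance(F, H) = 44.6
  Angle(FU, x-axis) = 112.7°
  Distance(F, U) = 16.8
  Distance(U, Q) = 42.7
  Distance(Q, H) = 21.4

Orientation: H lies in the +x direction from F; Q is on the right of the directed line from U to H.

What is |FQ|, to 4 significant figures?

28.97

F is at the origin; FH is horizontal with |FH| = 44.6 and H in +x, so H = (44.6, 0). FU runs at 112.7° with |FU| = 16.8, so U = (-6.483, 15.50). Q is determined by |UQ| = 42.7 and |QH| = 21.4 together: it lies at the intersection of circle(U, 42.7) and circle(H, 21.4). With |UH| = 53.38, the foot of the radical line on UH is 39.48 from U and the perpendicular offset is √(42.7² − 39.48²) = 16.27. Taking the right-of-UH solution: Q = (26.57, -11.53).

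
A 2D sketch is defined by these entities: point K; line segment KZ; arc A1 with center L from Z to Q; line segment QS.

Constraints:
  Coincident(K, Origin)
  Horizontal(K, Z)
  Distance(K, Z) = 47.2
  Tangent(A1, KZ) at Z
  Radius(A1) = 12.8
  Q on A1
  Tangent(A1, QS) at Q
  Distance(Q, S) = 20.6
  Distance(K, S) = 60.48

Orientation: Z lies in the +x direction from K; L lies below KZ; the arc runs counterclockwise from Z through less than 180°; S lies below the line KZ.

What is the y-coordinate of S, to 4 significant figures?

-37.05

Checks: |LQ| = 12.80 ✓; ∠(LQ, QS) = 90.00° ✓; |QS| = 20.60 ✓; |KS| = 60.48 ✓.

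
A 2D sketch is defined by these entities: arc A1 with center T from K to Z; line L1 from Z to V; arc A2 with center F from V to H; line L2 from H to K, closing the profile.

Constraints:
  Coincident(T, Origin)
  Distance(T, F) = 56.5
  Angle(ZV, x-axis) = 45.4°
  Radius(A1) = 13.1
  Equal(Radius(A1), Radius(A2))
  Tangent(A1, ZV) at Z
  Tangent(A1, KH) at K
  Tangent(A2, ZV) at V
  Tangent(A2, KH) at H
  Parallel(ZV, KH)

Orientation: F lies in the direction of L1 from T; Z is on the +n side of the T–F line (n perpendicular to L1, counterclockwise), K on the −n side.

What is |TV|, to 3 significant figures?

58.0

Tangency of A1 to both parallel lines with radius 13.1 puts Z and K at T ± 13.1·n: Z = (-9.33, 9.20), K = (9.33, -9.20). Equal radii place V and H the same way about F: V = F + 13.1·n = (30.3, 49.4), H = F − 13.1·n = (49.0, 31.0). Then |TV| = |V − T| = 58.0.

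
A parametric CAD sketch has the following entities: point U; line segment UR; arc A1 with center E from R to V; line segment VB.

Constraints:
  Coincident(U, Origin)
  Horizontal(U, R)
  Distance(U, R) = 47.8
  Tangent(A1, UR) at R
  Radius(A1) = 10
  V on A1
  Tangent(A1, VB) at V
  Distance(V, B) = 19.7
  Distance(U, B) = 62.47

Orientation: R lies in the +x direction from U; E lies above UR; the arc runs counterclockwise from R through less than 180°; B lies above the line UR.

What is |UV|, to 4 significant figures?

58.83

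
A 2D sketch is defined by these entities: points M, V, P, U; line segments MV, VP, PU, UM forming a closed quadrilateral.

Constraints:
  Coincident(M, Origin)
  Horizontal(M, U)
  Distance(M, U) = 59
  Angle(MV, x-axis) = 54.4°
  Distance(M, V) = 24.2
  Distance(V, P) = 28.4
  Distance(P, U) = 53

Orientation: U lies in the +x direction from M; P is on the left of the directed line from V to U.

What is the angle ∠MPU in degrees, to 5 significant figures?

67.951°

Checks: |VP| = 28.40 ✓; |PU| = 53.00 ✓.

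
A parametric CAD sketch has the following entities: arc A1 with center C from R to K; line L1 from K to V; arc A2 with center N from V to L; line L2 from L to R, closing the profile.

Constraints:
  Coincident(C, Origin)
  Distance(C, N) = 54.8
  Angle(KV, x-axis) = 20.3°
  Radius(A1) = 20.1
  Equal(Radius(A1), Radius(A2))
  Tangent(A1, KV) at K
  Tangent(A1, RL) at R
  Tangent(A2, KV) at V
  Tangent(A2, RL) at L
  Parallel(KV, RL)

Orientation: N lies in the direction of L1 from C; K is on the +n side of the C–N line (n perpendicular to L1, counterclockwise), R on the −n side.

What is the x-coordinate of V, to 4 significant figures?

44.42

The slot axis is L1's direction at 20.3°, so u = (cos 20.3°, sin 20.3°) = (0.9379, 0.3469) and n = (−sin 20.3°, cos 20.3°) = (-0.3469, 0.9379). C is at the origin and N lies 54.8 along u from C, so N = 54.8·u = (51.40, 19.01). Tangency of A1 to both parallel lines with radius 20.1 puts K and R at C ± 20.1·n: K = (-6.973, 18.85), R = (6.973, -18.85). Equal radii place V and L the same way about N: V = N + 20.1·n = (44.42, 37.86), L = N − 20.1·n = (58.37, 0.1605). So V.x = 44.42.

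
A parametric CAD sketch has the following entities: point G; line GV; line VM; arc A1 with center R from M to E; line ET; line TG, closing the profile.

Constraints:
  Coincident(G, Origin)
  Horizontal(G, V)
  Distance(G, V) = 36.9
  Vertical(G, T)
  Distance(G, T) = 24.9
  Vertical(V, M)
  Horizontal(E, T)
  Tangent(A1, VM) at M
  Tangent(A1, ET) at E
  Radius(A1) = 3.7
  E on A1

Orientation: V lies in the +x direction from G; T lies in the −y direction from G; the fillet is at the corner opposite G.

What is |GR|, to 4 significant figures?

39.39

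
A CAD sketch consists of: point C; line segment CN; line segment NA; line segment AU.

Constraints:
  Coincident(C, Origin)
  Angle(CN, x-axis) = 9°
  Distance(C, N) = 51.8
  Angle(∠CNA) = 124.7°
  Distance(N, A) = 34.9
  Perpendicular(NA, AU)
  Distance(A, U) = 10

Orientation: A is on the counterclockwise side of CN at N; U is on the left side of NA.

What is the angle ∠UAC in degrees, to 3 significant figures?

56.5°

∠CNA = 124.7°, so NA runs at 9.0° + (180° − 124.7°) = 64.3° from the x-axis; with |NA| = 34.9, A = N + 34.9·(cos 64.3°, sin 64.3°) = (66.3, 39.6). The perpendicularity gives AU at right angles to NA; with |AU| = 10.0 on the left of NA, U = A + 10.0·(-0.901, 0.434) = (57.3, 43.9). Then cos ∠UAC = AU·AC / (|AU||AC|), giving 56.5°.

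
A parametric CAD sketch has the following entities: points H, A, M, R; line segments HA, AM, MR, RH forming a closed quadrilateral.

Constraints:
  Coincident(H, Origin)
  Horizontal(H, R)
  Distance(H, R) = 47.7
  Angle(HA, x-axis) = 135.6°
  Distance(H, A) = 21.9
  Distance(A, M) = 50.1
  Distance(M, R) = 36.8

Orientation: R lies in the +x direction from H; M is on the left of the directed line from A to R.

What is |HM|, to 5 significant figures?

45.399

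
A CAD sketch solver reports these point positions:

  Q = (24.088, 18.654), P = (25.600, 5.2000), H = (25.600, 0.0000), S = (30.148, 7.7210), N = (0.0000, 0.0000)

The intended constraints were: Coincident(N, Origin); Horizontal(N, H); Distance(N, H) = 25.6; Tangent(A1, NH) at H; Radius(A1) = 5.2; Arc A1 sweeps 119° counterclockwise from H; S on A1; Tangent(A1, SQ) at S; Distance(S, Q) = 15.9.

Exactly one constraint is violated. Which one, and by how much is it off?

Distance(S, Q) = 15.9 — off by 3.40.

N = (0.00, 0.00) ✓; N.y = 0.00, H.y = 0.00 ✓; |NH| = 25.60 ✓; ∠(PH, HN) = 90.00° ✓; |PH| = 5.200 ✓; bearing(P→S) − bearing(P→H) = 119.0° ✓; |PS| = 5.200 ✓; ∠(PS, SQ) = 90.00° ✓; |SQ| = 12.50 ✗.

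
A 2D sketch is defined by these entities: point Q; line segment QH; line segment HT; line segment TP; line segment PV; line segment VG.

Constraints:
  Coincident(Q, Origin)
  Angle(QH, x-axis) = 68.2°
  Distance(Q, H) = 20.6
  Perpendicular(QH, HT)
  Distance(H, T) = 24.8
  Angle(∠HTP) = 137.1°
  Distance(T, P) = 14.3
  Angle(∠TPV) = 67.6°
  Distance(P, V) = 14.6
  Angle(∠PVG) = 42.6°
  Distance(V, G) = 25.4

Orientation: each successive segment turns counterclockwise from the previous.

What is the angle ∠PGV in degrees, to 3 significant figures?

34.0°

∠TPV = 67.6° gives PV at -46.5° from the x-axis; with |PV| = 14.6, V = (-18.7, 12.6). ∠PVG = 42.6° gives VG at 90.9° from the x-axis; with |VG| = 25.4, G = (-19.1, 38.0). Then cos ∠PGV = GP·GV / (|GP||GV|), giving 34.0°.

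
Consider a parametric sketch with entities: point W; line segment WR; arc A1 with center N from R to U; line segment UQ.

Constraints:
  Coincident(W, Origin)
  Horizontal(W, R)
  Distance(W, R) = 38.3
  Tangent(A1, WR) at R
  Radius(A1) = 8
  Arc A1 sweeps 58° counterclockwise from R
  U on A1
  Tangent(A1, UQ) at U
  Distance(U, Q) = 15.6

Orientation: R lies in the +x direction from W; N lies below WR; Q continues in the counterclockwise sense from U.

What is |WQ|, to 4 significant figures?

28.80

On A1, R sits at bearing 90° from N; a 58° counterclockwise sweep puts U at bearing 148°, so U = N + 8.0·(cos 148°, sin 148°) = (31.52, -3.761). A1 meets UQ tangentially, so NU is at right angles to UQ, so UQ runs along (−sin 148°, cos 148°); with |UQ| = 15.6, Q = (23.25, -16.99). Then |WQ| = |Q − W| = 28.80.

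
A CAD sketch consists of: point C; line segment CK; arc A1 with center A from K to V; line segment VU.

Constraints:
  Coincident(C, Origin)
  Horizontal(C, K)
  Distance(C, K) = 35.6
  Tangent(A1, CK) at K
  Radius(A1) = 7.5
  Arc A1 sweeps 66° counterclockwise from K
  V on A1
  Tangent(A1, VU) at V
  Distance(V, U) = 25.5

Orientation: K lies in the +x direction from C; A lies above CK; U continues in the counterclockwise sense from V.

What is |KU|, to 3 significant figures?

32.7

On A1, K sits at bearing -90° from A; a 66° counterclockwise sweep puts V at bearing -24°, so V = A + 7.5·(cos -24°, sin -24°) = (42.5, 4.45). Since A1 is tangent to VU there, AV ⟂ VU, so VU runs along (−sin -24°, cos -24°); with |VU| = 25.5, U = (52.8, 27.7). Then |KU| = |U − K| = 32.7.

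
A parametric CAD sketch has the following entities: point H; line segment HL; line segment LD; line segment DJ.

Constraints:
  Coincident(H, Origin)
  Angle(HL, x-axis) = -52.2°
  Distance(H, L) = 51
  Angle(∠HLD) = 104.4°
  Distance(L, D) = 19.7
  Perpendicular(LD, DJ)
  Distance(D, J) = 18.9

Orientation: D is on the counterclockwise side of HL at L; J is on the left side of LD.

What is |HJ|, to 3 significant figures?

44.5

∠HLD = 104.4°, so LD runs at -52.2° + (180° − 104.4°) = 23.4° from the x-axis; with |LD| = 19.7, D = L + 19.7·(cos 23.4°, sin 23.4°) = (49.3, -32.5). LD is perpendicular to DJ; with |DJ| = 18.9 on the left of LD, J = D + 18.9·(-0.397, 0.918) = (41.8, -15.1). Then |HJ| = |J − H| = 44.5.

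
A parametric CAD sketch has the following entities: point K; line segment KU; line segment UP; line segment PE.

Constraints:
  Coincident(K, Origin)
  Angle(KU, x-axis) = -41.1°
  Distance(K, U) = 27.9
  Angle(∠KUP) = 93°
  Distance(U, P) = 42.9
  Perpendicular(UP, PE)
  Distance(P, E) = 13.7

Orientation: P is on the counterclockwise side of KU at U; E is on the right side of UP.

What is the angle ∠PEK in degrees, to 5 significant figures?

46.865°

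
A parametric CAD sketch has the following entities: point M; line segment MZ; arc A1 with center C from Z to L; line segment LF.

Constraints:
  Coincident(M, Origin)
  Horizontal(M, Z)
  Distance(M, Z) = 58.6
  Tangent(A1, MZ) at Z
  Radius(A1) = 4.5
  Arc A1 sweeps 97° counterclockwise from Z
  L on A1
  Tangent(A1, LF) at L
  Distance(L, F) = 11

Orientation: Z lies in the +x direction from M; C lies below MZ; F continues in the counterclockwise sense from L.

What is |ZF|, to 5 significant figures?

16.270

M is at the origin; M and Z share the same y with |MZ| = 58.6 and Z on the +x side, so Z = (58.600, 0.0000). A1 meets MZ tangentially, so CZ is at right angles to MZ, so C = Z + (0, -4.5) = (58.600, -4.5000). On A1, Z sits at bearing 90° from C; a 97° counterclockwise sweep puts L at bearing 187°, so L = C + 4.5·(cos 187°, sin 187°) = (54.134, -5.0484). Since A1 is tangent to LF there, CL ⟂ LF, so LF runs along (−sin 187°, cos 187°); with |LF| = 11.0, F = (55.474, -15.966). Then |ZF| = |F − Z| = 16.270.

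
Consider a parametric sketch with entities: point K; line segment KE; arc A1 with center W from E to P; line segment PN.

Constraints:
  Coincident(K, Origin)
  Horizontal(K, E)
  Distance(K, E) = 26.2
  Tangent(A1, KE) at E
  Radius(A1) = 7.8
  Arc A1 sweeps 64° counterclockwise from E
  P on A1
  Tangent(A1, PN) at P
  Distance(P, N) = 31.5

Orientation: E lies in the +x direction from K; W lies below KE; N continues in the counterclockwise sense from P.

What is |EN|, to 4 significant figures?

38.76

K is at the origin; K and E share the same y with |KE| = 26.2 and E on the +x side, so E = (26.20, 0.000). The tangent condition forces WE to be normal to KE, so W = E + (0, -7.8) = (26.20, -7.800). On A1, E sits at bearing 90° from W; a 64° counterclockwise sweep puts P at bearing 154°, so P = W + 7.8·(cos 154°, sin 154°) = (19.19, -4.381). A1 meets PN tangentially, so WP is at right angles to PN, so PN runs along (−sin 154°, cos 154°); with |PN| = 31.5, N = (5.381, -32.69). Then |EN| = |N − E| = 38.76.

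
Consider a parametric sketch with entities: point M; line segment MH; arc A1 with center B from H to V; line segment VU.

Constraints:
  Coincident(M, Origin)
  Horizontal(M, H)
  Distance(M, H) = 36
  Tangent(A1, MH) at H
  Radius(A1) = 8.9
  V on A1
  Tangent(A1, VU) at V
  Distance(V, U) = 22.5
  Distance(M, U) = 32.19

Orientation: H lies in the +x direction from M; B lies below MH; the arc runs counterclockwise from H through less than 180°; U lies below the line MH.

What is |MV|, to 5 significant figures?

28.341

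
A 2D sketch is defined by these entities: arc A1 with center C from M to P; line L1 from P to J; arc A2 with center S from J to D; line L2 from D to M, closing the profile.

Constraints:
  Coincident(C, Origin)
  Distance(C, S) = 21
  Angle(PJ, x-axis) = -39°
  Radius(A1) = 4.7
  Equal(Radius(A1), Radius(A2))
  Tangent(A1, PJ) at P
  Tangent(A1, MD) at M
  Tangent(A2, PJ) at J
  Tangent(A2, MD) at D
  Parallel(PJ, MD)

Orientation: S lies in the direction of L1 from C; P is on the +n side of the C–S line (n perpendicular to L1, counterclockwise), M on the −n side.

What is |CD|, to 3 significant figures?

21.5

The slot axis is L1's direction at -39.0°, so u = (cos -39.0°, sin -39.0°) = (0.777, -0.629) and n = (−sin -39.0°, cos -39.0°) = (0.629, 0.777). C is at the origin and S lies 21.0 along u from C, so S = 21.0·u = (16.3, -13.2). Tangency of A1 to both parallel lines with radius 4.7 puts P and M at C ± 4.7·n: P = (2.96, 3.65), M = (-2.96, -3.65). Equal radii place J and D the same way about S: J = S + 4.7·n = (19.3, -9.56), D = S − 4.7·n = (13.4, -16.9). Then |CD| = |D − C| = 21.5.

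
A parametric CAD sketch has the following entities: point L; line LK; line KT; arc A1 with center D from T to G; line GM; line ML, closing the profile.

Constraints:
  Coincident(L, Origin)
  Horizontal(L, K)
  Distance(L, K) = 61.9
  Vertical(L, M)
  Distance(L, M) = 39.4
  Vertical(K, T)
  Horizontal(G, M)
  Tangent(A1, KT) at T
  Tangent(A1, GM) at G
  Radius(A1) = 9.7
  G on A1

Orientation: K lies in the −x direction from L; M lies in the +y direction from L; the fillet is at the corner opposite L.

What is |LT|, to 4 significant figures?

68.66

L is at the origin; LK is horizontal with |LK| = 61.9 and K on the −x side, so K = (-61.90, 0.000). LM is vertical with |LM| = 39.4 and M on the +y side, so M = (0.000, 39.40). The virtual corner opposite L is at (-61.90, 39.40). A1 meets KT tangentially, so DT is at right angles to KT and A1 meets GM tangentially, so DG is at right angles to GM, with radius 9.7, so the center D sits 9.7 in from both sides at D = (-52.20, 29.70). That places the tangent points at T = (-61.90, 29.70) on KT and G = (-52.20, 39.40) on GM. Then |LT| = |T − L| = 68.66.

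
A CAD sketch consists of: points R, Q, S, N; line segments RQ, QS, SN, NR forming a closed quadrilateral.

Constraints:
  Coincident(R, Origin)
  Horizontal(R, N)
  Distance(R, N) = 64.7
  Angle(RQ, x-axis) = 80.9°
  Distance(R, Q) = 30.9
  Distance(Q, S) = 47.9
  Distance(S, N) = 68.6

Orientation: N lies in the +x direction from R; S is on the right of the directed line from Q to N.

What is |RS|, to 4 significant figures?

17.02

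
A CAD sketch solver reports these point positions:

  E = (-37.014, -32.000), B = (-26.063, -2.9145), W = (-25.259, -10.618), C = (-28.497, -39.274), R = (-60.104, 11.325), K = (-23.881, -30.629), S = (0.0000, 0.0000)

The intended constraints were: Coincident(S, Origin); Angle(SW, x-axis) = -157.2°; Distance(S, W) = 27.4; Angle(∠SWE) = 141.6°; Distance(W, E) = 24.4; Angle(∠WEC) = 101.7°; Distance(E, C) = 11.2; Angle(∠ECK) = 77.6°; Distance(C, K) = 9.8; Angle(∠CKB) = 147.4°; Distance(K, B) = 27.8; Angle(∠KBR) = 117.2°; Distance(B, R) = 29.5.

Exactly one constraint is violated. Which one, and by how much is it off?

Distance(B, R) = 29.5 — off by 7.40.

S = (0.00, 0.00) ✓; SW at -157.2° ✓; |SW| = 27.40 ✓; ∠SWE = 141.6° ✓; |WE| = 24.40 ✓; ∠WEC = 101.7° ✓; |EC| = 11.20 ✓; ∠ECK = 77.60° ✓; |CK| = 9.800 ✓; ∠CKB = 147.4° ✓; |KB| = 27.80 ✓; ∠KBR = 117.2° ✓; |BR| = 36.90 ✗.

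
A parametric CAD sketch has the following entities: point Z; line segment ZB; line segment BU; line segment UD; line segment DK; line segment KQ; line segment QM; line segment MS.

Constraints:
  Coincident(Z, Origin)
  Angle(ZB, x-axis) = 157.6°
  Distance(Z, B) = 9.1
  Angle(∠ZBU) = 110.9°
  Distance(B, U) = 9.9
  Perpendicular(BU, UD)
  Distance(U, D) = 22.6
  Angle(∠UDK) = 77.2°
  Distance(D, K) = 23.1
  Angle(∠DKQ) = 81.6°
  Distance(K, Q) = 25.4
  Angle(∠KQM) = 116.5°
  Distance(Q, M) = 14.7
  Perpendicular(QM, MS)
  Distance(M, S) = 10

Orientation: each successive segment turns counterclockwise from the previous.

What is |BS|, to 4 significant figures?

12.36

Z is at the origin; ZB runs at 157.6° with length 9.1, so B = (-8.413, 3.468). ∠ZBU = 110.9° gives BU at -133.3° from the x-axis; with |BU| = 9.9, U = (-15.20, -3.737). BU ⟂ UD, so UD runs at -43.30°; with |UD| = 22.6, D = (1.245, -19.24). ∠UDK = 77.2° gives DK at 59.50° from the x-axis; with |DK| = 23.1, K = (12.97, 0.6669). ∠DKQ = 81.6° gives KQ at 157.9° from the x-axis; with |KQ| = 25.4, Q = (-10.56, 10.22). ∠KQM = 116.5° gives QM at -138.6° from the x-axis; with |QM| = 14.7, M = (-21.59, 0.5017). The perpendicularity gives MS at right angles to QM, so MS runs at -48.60°; with |MS| = 10.0, S = (-14.98, -6.999). Then |BS| = |S − B| = 12.36.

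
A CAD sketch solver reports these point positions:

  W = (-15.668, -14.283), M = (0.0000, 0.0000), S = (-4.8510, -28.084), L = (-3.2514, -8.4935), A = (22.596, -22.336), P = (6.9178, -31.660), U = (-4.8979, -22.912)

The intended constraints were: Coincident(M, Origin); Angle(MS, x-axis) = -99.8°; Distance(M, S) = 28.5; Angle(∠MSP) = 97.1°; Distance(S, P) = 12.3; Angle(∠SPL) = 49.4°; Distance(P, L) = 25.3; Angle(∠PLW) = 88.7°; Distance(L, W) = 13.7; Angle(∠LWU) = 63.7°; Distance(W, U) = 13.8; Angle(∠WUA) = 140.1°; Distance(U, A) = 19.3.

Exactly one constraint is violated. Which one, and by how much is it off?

Distance(U, A) = 19.3 — off by 8.20.

M = (0.00, 0.00) ✓; MS at -99.80° ✓; |MS| = 28.50 ✓; ∠MSP = 97.10° ✓; |SP| = 12.30 ✓; ∠SPL = 49.40° ✓; |PL| = 25.30 ✓; ∠PLW = 88.70° ✓; |LW| = 13.70 ✓; ∠LWU = 63.70° ✓; |WU| = 13.80 ✓; ∠WUA = 140.1° ✓; |UA| = 27.50 ✗.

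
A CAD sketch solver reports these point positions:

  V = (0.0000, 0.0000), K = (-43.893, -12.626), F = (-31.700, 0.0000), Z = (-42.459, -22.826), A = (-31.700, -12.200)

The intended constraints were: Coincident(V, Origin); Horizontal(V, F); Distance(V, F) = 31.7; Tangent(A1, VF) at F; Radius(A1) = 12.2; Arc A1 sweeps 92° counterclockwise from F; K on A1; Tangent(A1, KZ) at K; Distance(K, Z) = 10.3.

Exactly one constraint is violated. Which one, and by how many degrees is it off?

Tangent(A1, KZ) at K — off by 6.00°.

V = (0.00, 0.00) ✓; V.y = 0.00, F.y = 0.00 ✓; |VF| = 31.70 ✓; ∠(AF, FV) = 90.00° ✓; |AF| = 12.20 ✓; bearing(A→K) − bearing(A→F) = 92.00° ✓; |AK| = 12.20 ✓; ∠(AK, KZ) = 84.00° ✗; |KZ| = 10.30 ✓.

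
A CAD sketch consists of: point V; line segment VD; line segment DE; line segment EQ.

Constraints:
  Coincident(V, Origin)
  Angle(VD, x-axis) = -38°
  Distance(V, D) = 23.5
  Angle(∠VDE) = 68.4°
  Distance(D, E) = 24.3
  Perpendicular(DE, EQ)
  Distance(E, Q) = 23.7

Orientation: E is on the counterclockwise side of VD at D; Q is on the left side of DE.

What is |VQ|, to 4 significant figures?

15.76

∠VDE = 68.4°, so DE runs at -38.0° + (180° − 68.4°) = 73.60° from the x-axis; with |DE| = 24.3, E = D + 24.3·(cos 73.60°, sin 73.60°) = (25.38, 8.843). The perpendicularity gives EQ at right angles to DE; with |EQ| = 23.7 on the left of DE, Q = E + 23.7·(-0.9593, 0.2823) = (2.643, 15.53). Then |VQ| = |Q − V| = 15.76.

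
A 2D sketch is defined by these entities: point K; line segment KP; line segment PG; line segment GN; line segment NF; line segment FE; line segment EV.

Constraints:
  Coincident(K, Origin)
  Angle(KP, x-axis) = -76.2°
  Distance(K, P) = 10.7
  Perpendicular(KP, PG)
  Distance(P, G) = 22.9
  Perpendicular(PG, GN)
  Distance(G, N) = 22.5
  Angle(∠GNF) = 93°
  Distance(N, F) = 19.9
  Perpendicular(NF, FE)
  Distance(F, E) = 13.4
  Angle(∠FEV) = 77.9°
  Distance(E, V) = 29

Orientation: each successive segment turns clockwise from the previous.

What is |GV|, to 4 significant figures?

16.81

NF ⟂ FE, so FE runs at -73.20°; with |FE| = 13.4, E = (-2.130, -1.079). ∠FEV = 77.9° gives EV at -175.3° from the x-axis; with |EV| = 29.0, V = (-31.03, -3.456). Then |GV| = |V − G| = 16.81.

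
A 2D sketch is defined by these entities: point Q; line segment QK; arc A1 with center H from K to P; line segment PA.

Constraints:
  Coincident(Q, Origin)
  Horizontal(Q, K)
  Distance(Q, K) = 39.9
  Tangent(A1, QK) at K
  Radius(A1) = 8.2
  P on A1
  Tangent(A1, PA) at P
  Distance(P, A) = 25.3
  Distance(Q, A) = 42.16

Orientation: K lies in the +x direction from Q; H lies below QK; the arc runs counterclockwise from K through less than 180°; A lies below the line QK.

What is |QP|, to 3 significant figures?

32.5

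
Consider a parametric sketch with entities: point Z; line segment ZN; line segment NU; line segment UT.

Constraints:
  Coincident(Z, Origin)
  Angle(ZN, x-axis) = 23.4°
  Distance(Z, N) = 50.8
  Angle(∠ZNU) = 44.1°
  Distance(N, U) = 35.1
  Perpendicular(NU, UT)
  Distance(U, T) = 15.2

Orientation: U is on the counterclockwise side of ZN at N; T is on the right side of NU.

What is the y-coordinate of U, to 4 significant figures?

32.58

Z is at the origin; ZN runs at 23.4° with length 50.8, so N = 50.8·(cos 23.4°, sin 23.4°) = (46.62, 20.18). ∠ZNU = 44.1°, so NU runs at 23.4° + (180° − 44.1°) = 159.3° from the x-axis; with |NU| = 35.1, U = N + 35.1·(cos 159.3°, sin 159.3°) = (13.79, 32.58). So U.y = 32.58.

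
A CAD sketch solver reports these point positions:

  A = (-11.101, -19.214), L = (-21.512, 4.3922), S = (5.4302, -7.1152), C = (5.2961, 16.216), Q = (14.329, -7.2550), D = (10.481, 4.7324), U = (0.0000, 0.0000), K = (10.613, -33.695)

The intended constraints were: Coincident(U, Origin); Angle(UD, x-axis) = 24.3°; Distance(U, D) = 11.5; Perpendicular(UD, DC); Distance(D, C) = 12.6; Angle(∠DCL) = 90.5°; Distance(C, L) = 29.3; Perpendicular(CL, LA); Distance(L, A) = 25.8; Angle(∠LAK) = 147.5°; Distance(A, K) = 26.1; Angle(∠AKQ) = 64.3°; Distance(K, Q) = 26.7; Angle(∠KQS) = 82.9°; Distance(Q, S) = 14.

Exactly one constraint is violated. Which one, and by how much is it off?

Distance(Q, S) = 14 — off by 5.10.

U = (0.00, 0.00) ✓; UD at 24.30° ✓; |UD| = 11.50 ✓; ∠(UD, DC) = 90.00° ✓; |DC| = 12.60 ✓; ∠DCL = 90.50° ✓; |CL| = 29.30 ✓; ∠(CL, LA) = 90.00° ✓; |LA| = 25.80 ✓; ∠LAK = 147.5° ✓; |AK| = 26.10 ✓; ∠AKQ = 64.30° ✓; |KQ| = 26.70 ✓; ∠KQS = 82.90° ✓; |QS| = 8.900 ✗.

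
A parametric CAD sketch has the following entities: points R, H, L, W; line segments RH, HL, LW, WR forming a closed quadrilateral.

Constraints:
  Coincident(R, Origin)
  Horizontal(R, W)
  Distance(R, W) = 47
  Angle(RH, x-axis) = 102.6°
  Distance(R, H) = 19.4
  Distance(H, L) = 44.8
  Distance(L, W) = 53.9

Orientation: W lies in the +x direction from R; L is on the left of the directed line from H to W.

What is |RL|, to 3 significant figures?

57.5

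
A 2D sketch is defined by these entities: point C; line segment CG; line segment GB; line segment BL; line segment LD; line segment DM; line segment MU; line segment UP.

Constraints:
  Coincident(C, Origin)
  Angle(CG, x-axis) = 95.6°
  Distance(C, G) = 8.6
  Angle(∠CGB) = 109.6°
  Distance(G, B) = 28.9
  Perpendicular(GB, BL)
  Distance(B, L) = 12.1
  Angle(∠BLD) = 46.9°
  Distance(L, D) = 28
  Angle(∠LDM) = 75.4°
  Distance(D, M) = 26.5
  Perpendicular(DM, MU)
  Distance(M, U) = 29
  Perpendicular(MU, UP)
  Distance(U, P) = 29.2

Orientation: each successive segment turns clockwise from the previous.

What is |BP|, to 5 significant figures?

20.258

DM is perpendicular to MU, so MU runs at -32.500°; with |MU| = 29.0, U = (42.514, 25.290). MU ⟂ UP, so UP runs at -122.50°; with |UP| = 29.2, P = (26.825, 0.66271). Then |BP| = |P − B| = 20.258.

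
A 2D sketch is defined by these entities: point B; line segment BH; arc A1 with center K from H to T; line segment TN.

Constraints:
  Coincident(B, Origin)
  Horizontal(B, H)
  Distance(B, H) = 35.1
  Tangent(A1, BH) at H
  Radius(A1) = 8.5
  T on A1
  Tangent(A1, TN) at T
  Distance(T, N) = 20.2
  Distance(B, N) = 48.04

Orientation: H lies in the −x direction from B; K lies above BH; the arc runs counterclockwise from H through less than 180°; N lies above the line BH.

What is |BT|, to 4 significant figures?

30.35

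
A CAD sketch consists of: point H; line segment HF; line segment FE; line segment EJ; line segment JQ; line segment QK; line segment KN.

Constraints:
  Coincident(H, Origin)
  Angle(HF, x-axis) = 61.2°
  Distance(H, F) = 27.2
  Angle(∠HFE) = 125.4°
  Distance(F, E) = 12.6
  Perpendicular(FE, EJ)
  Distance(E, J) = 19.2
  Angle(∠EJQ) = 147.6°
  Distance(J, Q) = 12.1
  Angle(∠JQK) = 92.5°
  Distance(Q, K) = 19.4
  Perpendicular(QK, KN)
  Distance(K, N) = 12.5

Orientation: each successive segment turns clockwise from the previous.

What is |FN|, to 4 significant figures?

9.968

H is at the origin; HF runs at 61.2° with length 27.2, so F = (13.10, 23.84). ∠HFE = 125.4° gives FE at 6.600° from the x-axis; with |FE| = 12.6, E = (25.62, 25.28). FE ⟂ EJ, so EJ runs at -83.40°; with |EJ| = 19.2, J = (27.83, 6.211). ∠EJQ = 147.6° gives JQ at -115.8° from the x-axis; with |JQ| = 12.1, Q = (22.56, -4.683). ∠JQK = 92.5° gives QK at 156.7° from the x-axis; with |QK| = 19.4, K = (4.743, 2.991). The perpendicularity gives KN at right angles to QK, so KN runs at 66.70°; with |KN| = 12.5, N = (9.687, 14.47). Then |FN| = |N − F| = 9.968.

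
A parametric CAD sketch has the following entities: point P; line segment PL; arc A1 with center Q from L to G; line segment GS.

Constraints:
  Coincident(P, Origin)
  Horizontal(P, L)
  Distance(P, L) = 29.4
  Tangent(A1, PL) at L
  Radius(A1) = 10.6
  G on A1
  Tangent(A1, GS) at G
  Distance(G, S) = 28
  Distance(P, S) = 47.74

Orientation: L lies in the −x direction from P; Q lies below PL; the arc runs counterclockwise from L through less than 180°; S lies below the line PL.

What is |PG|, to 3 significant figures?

41.8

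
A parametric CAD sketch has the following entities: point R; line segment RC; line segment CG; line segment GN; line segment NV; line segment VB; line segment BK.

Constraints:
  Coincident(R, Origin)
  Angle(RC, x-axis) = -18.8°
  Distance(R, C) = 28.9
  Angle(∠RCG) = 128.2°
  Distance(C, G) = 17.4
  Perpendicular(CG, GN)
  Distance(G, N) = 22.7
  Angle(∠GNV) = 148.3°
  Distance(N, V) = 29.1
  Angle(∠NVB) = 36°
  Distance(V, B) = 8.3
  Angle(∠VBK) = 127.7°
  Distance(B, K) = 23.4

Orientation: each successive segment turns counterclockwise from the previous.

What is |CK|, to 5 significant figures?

30.161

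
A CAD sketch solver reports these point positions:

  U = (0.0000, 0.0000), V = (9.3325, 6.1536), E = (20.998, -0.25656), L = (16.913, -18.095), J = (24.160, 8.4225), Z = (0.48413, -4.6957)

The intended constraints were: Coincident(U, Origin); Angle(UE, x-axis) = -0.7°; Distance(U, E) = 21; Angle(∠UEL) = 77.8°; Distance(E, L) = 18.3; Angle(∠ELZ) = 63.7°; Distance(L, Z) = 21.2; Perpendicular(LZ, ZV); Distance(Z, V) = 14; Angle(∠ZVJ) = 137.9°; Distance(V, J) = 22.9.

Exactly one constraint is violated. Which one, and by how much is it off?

Distance(V, J) = 22.9 — off by 7.90.

U = (0.00, 0.00) ✓; UE at -0.7000° ✓; |UE| = 21.00 ✓; ∠UEL = 77.80° ✓; |EL| = 18.30 ✓; ∠ELZ = 63.70° ✓; |LZ| = 21.20 ✓; ∠(LZ, ZV) = 90.00° ✓; |ZV| = 14.00 ✓; ∠ZVJ = 137.9° ✓; |VJ| = 15.00 ✗.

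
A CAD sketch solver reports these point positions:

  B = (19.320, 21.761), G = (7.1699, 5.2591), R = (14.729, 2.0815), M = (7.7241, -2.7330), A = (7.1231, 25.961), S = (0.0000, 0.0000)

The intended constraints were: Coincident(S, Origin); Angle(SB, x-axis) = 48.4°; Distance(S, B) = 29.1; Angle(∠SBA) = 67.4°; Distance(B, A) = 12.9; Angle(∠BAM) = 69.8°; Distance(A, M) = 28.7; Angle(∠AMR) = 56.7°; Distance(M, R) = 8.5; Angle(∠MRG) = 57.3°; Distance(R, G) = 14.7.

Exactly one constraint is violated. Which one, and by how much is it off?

Distance(R, G) = 14.7 — off by 6.50.

S = (0.00, 0.00) ✓; SB at 48.40° ✓; |SB| = 29.10 ✓; ∠SBA = 67.40° ✓; |BA| = 12.90 ✓; ∠BAM = 69.80° ✓; |AM| = 28.70 ✓; ∠AMR = 56.70° ✓; |MR| = 8.500 ✓; ∠MRG = 57.30° ✓; |RG| = 8.200 ✗.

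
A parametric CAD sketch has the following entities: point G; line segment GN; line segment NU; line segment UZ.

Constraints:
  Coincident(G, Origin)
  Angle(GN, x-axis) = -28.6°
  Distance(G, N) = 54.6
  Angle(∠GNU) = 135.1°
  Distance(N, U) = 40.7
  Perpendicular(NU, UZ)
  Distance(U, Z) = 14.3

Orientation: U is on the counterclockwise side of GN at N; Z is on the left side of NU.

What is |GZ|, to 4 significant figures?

82.99

G is at the origin; GN runs at -28.6° with length 54.6, so N = 54.6·(cos -28.6°, sin -28.6°) = (47.94, -26.14). ∠GNU = 135.1°, so NU runs at -28.6° + (180° − 135.1°) = 16.30° from the x-axis; with |NU| = 40.7, U = N + 40.7·(cos 16.30°, sin 16.30°) = (87.00, -14.71). NU ⟂ UZ; with |UZ| = 14.3 on the left of NU, Z = U + 14.3·(-0.2807, 0.9598) = (82.99, -0.9882). Then |GZ| = |Z − G| = 82.99.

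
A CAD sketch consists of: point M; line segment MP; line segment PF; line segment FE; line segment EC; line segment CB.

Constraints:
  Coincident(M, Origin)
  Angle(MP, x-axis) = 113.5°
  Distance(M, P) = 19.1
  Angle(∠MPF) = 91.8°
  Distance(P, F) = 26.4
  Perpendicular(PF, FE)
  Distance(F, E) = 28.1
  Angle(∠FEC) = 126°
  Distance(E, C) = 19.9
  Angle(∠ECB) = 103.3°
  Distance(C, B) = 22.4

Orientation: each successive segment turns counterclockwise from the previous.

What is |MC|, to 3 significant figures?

23.4

M is at the origin; MP runs at 113.5° with length 19.1, so P = (-7.62, 17.5). ∠MPF = 91.8° gives PF at -158° from the x-axis; with |PF| = 26.4, F = (-32.1, 7.75). The perpendicularity gives FE at right angles to PF, so FE runs at -68.3°; with |FE| = 28.1, E = (-21.8, -18.4). ∠FEC = 126.0° gives EC at -14.3° from the x-axis; with |EC| = 19.9, C = (-2.47, -23.3). Then |MC| = |C − M| = 23.4.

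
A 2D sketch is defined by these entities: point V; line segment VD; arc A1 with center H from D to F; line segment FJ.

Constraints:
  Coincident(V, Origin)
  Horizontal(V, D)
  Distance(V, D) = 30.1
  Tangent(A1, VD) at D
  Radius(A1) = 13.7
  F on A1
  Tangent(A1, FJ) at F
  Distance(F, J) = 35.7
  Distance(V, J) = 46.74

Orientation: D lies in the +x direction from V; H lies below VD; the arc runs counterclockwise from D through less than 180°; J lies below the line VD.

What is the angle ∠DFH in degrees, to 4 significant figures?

50.96°

V is at the origin; VD is horizontal with |VD| = 30.1 and D on the +x side, so D = (30.10, 0.000). The tangent condition forces HD to be normal to VD, so H = D + (0, -13.7) = (30.10, -13.70). Since HF ⟂ FJ (tangency), |HJ| = √(13.7² + 35.7²) = 38.24 regardless of where F sits on A1. So J lies on both circle(V, 46.74) and circle(H, 38.24); the below-VD intersection is J = (9.322, -45.80). F is the foot of the tangent from J: F = (16.70, -10.87).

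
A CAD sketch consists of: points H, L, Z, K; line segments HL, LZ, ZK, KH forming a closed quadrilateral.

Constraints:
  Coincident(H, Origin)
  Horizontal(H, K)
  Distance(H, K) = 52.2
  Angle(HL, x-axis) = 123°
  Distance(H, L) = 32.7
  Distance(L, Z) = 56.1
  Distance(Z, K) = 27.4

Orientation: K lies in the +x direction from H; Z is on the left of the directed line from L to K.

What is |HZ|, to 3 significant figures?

44.8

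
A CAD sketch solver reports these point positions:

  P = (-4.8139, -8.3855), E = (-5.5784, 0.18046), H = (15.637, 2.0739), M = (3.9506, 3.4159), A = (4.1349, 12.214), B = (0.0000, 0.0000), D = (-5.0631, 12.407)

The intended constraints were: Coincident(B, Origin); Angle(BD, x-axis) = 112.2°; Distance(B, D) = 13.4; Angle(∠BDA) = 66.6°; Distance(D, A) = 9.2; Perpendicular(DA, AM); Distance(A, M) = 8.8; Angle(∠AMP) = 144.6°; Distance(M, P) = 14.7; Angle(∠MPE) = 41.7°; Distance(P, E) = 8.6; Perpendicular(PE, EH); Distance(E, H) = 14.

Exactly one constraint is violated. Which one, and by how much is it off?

Distance(E, H) = 14 — off by 7.30.

B = (0.00, 0.00) ✓; BD at 112.2° ✓; |BD| = 13.40 ✓; ∠BDA = 66.60° ✓; |DA| = 9.200 ✓; ∠(DA, AM) = 90.00° ✓; |AM| = 8.800 ✓; ∠AMP = 144.6° ✓; |MP| = 14.70 ✓; ∠MPE = 41.70° ✓; |PE| = 8.600 ✓; ∠(PE, EH) = 90.00° ✓; |EH| = 21.30 ✗.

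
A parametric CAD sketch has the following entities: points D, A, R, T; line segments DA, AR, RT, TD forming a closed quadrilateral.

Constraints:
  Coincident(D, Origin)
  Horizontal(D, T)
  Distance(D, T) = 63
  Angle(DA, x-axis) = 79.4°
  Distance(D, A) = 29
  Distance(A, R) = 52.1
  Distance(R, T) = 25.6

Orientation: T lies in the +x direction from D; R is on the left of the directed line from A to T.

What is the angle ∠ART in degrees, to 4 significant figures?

106.7°

D is at the origin; D and T share the same y with |DT| = 63.0 and T in +x, so T = (63.0, 0). DA runs at 79.4° with |DA| = 29.0, so A = (5.335, 28.51). R is determined by |AR| = 52.1 and |RT| = 25.6 together: it lies at the intersection of circle(A, 52.1) and circle(T, 25.6). With |AT| = 64.33, the foot of the radical line on AT is 48.17 from A and the perpendicular offset is √(52.1² − 48.17²) = 19.86. Taking the left-of-AT solution: R = (57.31, 24.96).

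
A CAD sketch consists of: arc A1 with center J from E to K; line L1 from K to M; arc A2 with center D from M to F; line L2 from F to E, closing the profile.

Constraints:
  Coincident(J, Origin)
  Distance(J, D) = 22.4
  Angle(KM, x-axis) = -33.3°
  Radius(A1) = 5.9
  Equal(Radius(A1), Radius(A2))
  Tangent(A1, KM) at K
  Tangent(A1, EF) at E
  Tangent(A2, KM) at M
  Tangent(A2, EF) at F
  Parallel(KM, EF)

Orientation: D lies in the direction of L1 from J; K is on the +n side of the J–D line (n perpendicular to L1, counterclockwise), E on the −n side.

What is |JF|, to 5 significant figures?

23.164

The slot axis is L1's direction at -33.3°, so u = (cos -33.3°, sin -33.3°) = (0.83581, -0.54902) and n = (−sin -33.3°, cos -33.3°) = (0.54902, 0.83581). J is at the origin and D lies 22.4 along u from J, so D = 22.4·u = (18.722, -12.298). Tangency of A1 to both parallel lines with radius 5.9 puts K and E at J ± 5.9·n: K = (3.2392, 4.9313), E = (-3.2392, -4.9313). Equal radii place M and F the same way about D: M = D + 5.9·n = (21.961, -7.3668), F = D − 5.9·n = (15.483, -17.229). Then |JF| = |F − J| = 23.164.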